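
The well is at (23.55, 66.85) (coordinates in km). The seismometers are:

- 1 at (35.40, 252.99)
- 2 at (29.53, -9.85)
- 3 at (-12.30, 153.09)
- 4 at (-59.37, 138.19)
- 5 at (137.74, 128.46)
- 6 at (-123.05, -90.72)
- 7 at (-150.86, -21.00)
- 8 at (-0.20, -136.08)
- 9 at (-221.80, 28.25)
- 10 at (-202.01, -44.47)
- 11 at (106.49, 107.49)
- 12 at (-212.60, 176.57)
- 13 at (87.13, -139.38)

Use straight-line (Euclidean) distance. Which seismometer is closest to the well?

2

Distances from (23.55, 66.85):
1: √((11.85)² + (186.14)²) = √(140.4225 + 34648.0996) = 186.52 km
2: √((5.98)² + (-76.70)²) = √(35.7604 + 5882.8900) = 76.93 km
3: √((-35.85)² + (86.24)²) = √(1285.2225 + 7437.3376) = 93.39 km
4: √((-82.92)² + (71.34)²) = √(6875.7264 + 5089.3956) = 109.39 km
5: √((114.19)² + (61.61)²) = √(13039.3561 + 3795.7921) = 129.75 km
6: √((-146.60)² + (-157.57)²) = √(21491.5600 + 24828.3049) = 215.22 km
7: √((-174.41)² + (-87.85)²) = √(30418.8481 + 7717.6225) = 195.29 km
8: √((-23.75)² + (-202.93)²) = √(564.0625 + 41180.5849) = 204.32 km
9: √((-245.35)² + (-38.60)²) = √(60196.6225 + 1489.9600) = 248.37 km
10: √((-225.56)² + (-111.32)²) = √(50877.3136 + 12392.1424) = 251.53 km
11: √((82.94)² + (40.64)²) = √(6879.0436 + 1651.6096) = 92.36 km
12: √((-236.15)² + (109.72)²) = √(55766.8225 + 12038.4784) = 260.39 km
13: √((63.58)² + (-206.23)²) = √(4042.4164 + 42530.8129) = 215.81 km
Minimum: 2 at 76.93 km.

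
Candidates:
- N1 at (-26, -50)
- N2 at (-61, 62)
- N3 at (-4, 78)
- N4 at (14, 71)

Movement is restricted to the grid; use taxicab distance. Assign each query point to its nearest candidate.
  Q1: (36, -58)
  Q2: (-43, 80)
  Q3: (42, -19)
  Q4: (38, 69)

Q1 at (36, -58):
  N1: |-62| + |8| = 62 + 8 = 70
  N2: |-97| + |120| = 97 + 120 = 217
  N3: |-40| + |136| = 40 + 136 = 176
  N4: |-22| + |129| = 22 + 129 = 151
  → nearest: N1 (70)
Q2 at (-43, 80):
  N1: |17| + |-130| = 17 + 130 = 147
  N2: |-18| + |-18| = 18 + 18 = 36
  N3: |39| + |-2| = 39 + 2 = 41
  N4: |57| + |-9| = 57 + 9 = 66
  → nearest: N2 (36)
Q3 at (42, -19):
  N1: |-68| + |-31| = 68 + 31 = 99
  N2: |-103| + |81| = 103 + 81 = 184
  N3: |-46| + |97| = 46 + 97 = 143
  N4: |-28| + |90| = 28 + 90 = 118
  → nearest: N1 (99)
Q4 at (38, 69):
  N1: |-64| + |-119| = 64 + 119 = 183
  N2: |-99| + |-7| = 99 + 7 = 106
  N3: |-42| + |9| = 42 + 9 = 51
  N4: |-24| + |2| = 24 + 2 = 26
  → nearest: N4 (26)

Q1→N1; Q2→N2; Q3→N1; Q4→N4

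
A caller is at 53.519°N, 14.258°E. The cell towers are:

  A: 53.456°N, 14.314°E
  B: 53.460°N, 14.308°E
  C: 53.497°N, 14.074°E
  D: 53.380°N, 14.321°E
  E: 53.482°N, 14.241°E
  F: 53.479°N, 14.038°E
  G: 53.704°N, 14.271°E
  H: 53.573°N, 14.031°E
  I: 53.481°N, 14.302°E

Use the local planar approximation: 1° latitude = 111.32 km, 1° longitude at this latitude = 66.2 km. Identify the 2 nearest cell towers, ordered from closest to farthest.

E, I

Distances from 53.519°N, 14.258°E:
A: 7.933 km
B: 7.355 km
C: 12.425 km
D: 16.026 km
E: 4.270 km
F: 15.229 km
G: 20.612 km
H: 16.185 km
I: 5.136 km
Sorted: E (4.270 km) < I (5.136 km) < B (7.355 km) < A (7.933 km) < …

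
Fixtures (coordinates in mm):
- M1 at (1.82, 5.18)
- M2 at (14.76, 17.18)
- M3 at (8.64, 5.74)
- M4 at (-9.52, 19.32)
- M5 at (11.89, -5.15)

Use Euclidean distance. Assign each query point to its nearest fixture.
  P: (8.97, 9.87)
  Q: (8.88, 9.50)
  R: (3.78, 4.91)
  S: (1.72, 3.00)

P→M3; Q→M3; R→M1; S→M1

P at (8.97, 9.87):
  M1: √((-7.15)² + (-4.69)²) = √(51.1225 + 21.9961) = 8.55 mm
  M2: √((5.79)² + (7.31)²) = √(33.5241 + 53.4361) = 9.33 mm
  M3: √((-0.33)² + (-4.13)²) = √(0.1089 + 17.0569) = 4.14 mm
  M4: √((-18.49)² + (9.45)²) = √(341.8801 + 89.3025) = 20.76 mm
  M5: √((2.92)² + (-15.02)²) = √(8.5264 + 225.6004) = 15.30 mm
  → nearest: M3 (4.14 mm)
Q at (8.88, 9.50):
  M1: √((-7.06)² + (-4.32)²) = √(49.8436 + 18.6624) = 8.28 mm
  M2: √((5.88)² + (7.68)²) = √(34.5744 + 58.9824) = 9.67 mm
  M3: √((-0.24)² + (-3.76)²) = √(0.0576 + 14.1376) = 3.77 mm
  M4: √((-18.40)² + (9.82)²) = √(338.5600 + 96.4324) = 20.86 mm
  M5: √((3.01)² + (-14.65)²) = √(9.0601 + 214.6225) = 14.96 mm
  → nearest: M3 (3.77 mm)
R at (3.78, 4.91):
  M1: √((-1.96)² + (0.27)²) = √(3.8416 + 0.0729) = 1.98 mm
  M2: √((10.98)² + (12.27)²) = √(120.5604 + 150.5529) = 16.47 mm
  M3: √((4.86)² + (0.83)²) = √(23.6196 + 0.6889) = 4.93 mm
  M4: √((-13.30)² + (14.41)²) = √(176.8900 + 207.6481) = 19.61 mm
  M5: √((8.11)² + (-10.06)²) = √(65.7721 + 101.2036) = 12.92 mm
  → nearest: M1 (1.98 mm)
S at (1.72, 3.00):
  M1: √((0.10)² + (2.18)²) = √(0.0100 + 4.7524) = 2.18 mm
  M2: √((13.04)² + (14.18)²) = √(170.0416 + 201.0724) = 19.26 mm
  M3: √((6.92)² + (2.74)²) = √(47.8864 + 7.5076) = 7.44 mm
  M4: √((-11.24)² + (16.32)²) = √(126.3376 + 266.3424) = 19.82 mm
  M5: √((10.17)² + (-8.15)²) = √(103.4289 + 66.4225) = 13.03 mm
  → nearest: M1 (2.18 mm)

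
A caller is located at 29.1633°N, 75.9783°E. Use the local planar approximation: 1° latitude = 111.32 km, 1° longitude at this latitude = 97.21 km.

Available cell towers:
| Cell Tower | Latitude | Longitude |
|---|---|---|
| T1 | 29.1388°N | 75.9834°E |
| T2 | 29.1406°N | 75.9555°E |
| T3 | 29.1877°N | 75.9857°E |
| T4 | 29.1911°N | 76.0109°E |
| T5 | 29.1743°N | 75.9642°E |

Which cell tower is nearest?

T5

Distances from 29.1633°N, 75.9783°E:
T1: √((-0.0245·111.32)² + (0.0051·97.21)²) = √(7.438383 + 0.245789) = 2.7720 km
T2: √((-0.0227·111.32)² + (-0.0228·97.21)²) = √(6.385547 + 4.912376) = 3.3612 km
T3: √((0.0244·111.32)² + (0.0074·97.21)²) = √(7.377786 + 0.517470) = 2.8098 km
T4: √((0.0278·111.32)² + (0.0326·97.21)²) = √(9.577143 + 10.042853) = 4.4294 km
T5: √((0.0110·111.32)² + (-0.0141·97.21)²) = √(1.499449 + 1.878712) = 1.8380 km
Minimum: T5 at 1.8380 km.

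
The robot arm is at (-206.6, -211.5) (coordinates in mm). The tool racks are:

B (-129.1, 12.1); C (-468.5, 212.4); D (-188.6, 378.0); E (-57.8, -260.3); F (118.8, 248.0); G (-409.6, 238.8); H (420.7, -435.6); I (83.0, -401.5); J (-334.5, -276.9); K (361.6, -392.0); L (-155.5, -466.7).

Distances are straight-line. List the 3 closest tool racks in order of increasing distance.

Distances from (-206.6, -211.5):
B: √((77.5)² + (223.6)²) = √(6006.250 + 49996.960) = 236.6 mm
C: √((-261.9)² + (423.9)²) = √(68591.610 + 179691.210) = 498.3 mm
D: √((18.0)² + (589.5)²) = √(324.000 + 347510.250) = 589.8 mm
E: √((148.8)² + (-48.8)²) = √(22141.440 + 2381.440) = 156.6 mm
F: √((325.4)² + (459.5)²) = √(105885.160 + 211140.250) = 563.1 mm
G: √((-203.0)² + (450.3)²) = √(41209.000 + 202770.090) = 493.9 mm
H: √((627.3)² + (-224.1)²) = √(393505.290 + 50220.810) = 666.1 mm
I: √((289.6)² + (-190.0)²) = √(83868.160 + 36100.000) = 346.4 mm
J: √((-127.9)² + (-65.4)²) = √(16358.410 + 4277.160) = 143.7 mm
K: √((568.2)² + (-180.5)²) = √(322851.240 + 32580.250) = 596.2 mm
L: √((51.1)² + (-255.2)²) = √(2611.210 + 65127.040) = 260.3 mm
Sorted: J (143.7 mm) < E (156.6 mm) < B (236.6 mm) < L (260.3 mm) < I (346.4 mm) < …

J, E, B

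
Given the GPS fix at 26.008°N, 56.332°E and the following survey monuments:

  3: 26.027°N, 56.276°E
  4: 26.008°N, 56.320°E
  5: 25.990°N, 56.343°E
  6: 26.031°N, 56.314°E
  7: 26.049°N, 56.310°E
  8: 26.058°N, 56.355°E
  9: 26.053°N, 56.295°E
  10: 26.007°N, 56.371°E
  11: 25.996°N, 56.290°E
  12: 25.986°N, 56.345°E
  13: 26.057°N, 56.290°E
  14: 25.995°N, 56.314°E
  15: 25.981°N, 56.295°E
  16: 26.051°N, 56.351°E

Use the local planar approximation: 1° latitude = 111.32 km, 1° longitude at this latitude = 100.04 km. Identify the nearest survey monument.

Distances from 26.008°N, 56.332°E:
3: 5.988 km
4: 1.200 km
5: 2.286 km
6: 3.130 km
7: 5.067 km
8: 6.023 km
9: 6.229 km
10: 3.903 km
11: 4.409 km
12: 2.773 km
13: 6.885 km
14: 2.310 km
15: 4.768 km
16: 5.150 km
Minimum: 4 at 1.200 km.

4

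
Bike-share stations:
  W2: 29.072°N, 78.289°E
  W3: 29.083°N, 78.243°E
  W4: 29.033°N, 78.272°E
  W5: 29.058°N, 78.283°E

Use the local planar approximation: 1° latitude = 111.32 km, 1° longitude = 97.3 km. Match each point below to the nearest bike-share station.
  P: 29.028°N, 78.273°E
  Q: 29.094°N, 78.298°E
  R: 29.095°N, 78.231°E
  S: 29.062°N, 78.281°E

P at 29.028°N, 78.273°E:
  W2: √((0.044·111.32)² + (0.016·97.3)²) = √(23.99119 + 2.42363) = 5.140 km
  W3: √((0.055·111.32)² + (-0.030·97.3)²) = √(37.48623 + 8.52056) = 6.783 km
  W4: √((0.005·111.32)² + (-0.001·97.3)²) = √(0.30980 + 0.00947) = 0.565 km
  W5: √((0.030·111.32)² + (0.010·97.3)²) = √(11.15293 + 0.94673) = 3.478 km
  → nearest: W4 (0.565 km)
Q at 29.094°N, 78.298°E:
  W2: √((-0.022·111.32)² + (-0.009·97.3)²) = √(5.99780 + 0.76685) = 2.601 km
  W3: √((-0.011·111.32)² + (-0.055·97.3)²) = √(1.49945 + 28.63855) = 5.490 km
  W4: √((-0.061·111.32)² + (-0.026·97.3)²) = √(46.11116 + 6.39989) = 7.246 km
  W5: √((-0.036·111.32)² + (-0.015·97.3)²) = √(16.06022 + 2.13014) = 4.265 km
  → nearest: W2 (2.601 km)
R at 29.095°N, 78.231°E:
  W2: √((-0.023·111.32)² + (0.058·97.3)²) = √(6.55544 + 31.84796) = 6.197 km
  W3: √((-0.012·111.32)² + (0.012·97.3)²) = √(1.78447 + 1.36329) = 1.774 km
  W4: √((-0.062·111.32)² + (0.041·97.3)²) = √(47.63540 + 15.91451) = 7.972 km
  W5: √((-0.037·111.32)² + (0.052·97.3)²) = √(16.96484 + 25.59955) = 6.524 km
  → nearest: W3 (1.774 km)
S at 29.062°N, 78.281°E:
  W2: √((0.010·111.32)² + (0.008·97.3)²) = √(1.23921 + 0.60591) = 1.358 km
  W3: √((0.021·111.32)² + (-0.038·97.3)²) = √(5.46493 + 13.67077) = 4.374 km
  W4: √((-0.029·111.32)² + (-0.009·97.3)²) = √(10.42179 + 0.76685) = 3.345 km
  W5: √((-0.004·111.32)² + (0.002·97.3)²) = √(0.19827 + 0.03787) = 0.486 km
  → nearest: W5 (0.486 km)

P→W4; Q→W2; R→W3; S→W5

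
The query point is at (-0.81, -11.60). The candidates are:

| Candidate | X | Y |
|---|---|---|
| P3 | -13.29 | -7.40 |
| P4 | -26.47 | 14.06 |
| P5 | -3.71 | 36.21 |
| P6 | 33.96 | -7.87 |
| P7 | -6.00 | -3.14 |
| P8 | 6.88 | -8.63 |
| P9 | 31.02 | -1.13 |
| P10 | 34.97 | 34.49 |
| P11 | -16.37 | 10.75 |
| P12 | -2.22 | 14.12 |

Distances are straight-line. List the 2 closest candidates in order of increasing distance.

P8, P7

Distances from (-0.81, -11.60):
P3: √((-12.48)² + (4.20)²) = √(155.7504 + 17.6400) = 13.17
P4: √((-25.66)² + (25.66)²) = √(658.4356 + 658.4356) = 36.29
P5: √((-2.90)² + (47.81)²) = √(8.4100 + 2285.7961) = 47.90
P6: √((34.77)² + (3.73)²) = √(1208.9529 + 13.9129) = 34.97
P7: √((-5.19)² + (8.46)²) = √(26.9361 + 71.5716) = 9.93
P8: √((7.69)² + (2.97)²) = √(59.1361 + 8.8209) = 8.24
P9: √((31.83)² + (10.47)²) = √(1013.1489 + 109.6209) = 33.51
P10: √((35.78)² + (46.09)²) = √(1280.2084 + 2124.2881) = 58.35
P11: √((-15.56)² + (22.35)²) = √(242.1136 + 499.5225) = 27.23
P12: √((-1.41)² + (25.72)²) = √(1.9881 + 661.5184) = 25.76
Sorted: P8 (8.24) < P7 (9.93) < P3 (13.17) < P12 (25.76) < …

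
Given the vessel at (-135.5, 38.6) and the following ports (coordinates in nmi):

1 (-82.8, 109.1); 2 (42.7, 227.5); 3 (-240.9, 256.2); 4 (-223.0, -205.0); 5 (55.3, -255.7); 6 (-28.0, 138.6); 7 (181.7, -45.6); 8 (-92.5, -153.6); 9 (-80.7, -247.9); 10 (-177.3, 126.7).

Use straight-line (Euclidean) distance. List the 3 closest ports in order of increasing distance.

1, 10, 6

Distances from (-135.5, 38.6):
1: √((52.7)² + (70.5)²) = √(2777.290 + 4970.250) = 88.0 nmi
2: √((178.2)² + (188.9)²) = √(31755.240 + 35683.210) = 259.7 nmi
3: √((-105.4)² + (217.6)²) = √(11109.160 + 47349.760) = 241.8 nmi
4: √((-87.5)² + (-243.6)²) = √(7656.250 + 59340.960) = 258.8 nmi
5: √((190.8)² + (-294.3)²) = √(36404.640 + 86612.490) = 350.7 nmi
6: √((107.5)² + (100.0)²) = √(11556.250 + 10000.000) = 146.8 nmi
7: √((317.2)² + (-84.2)²) = √(100615.840 + 7089.640) = 328.2 nmi
8: √((43.0)² + (-192.2)²) = √(1849.000 + 36940.840) = 197.0 nmi
9: √((54.8)² + (-286.5)²) = √(3003.040 + 82082.250) = 291.7 nmi
10: √((-41.8)² + (88.1)²) = √(1747.240 + 7761.610) = 97.5 nmi
Sorted: 1 (88.0 nmi) < 10 (97.5 nmi) < 6 (146.8 nmi) < 8 (197.0 nmi) < 3 (241.8 nmi) < …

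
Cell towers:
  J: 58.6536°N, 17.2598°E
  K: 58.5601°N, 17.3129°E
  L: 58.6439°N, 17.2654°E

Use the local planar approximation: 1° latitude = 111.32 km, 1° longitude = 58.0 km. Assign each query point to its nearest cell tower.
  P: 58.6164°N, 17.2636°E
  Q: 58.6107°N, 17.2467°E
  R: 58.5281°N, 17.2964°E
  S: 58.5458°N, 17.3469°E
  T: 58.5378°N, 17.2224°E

P at 58.6164°N, 17.2636°E:
  J: 4.1470 km
  K: 6.8888 km
  L: 3.0631 km
  → nearest: L (3.0631 km)
Q at 58.6107°N, 17.2467°E:
  J: 4.8357 km
  K: 6.8170 km
  L: 3.8517 km
  → nearest: L (3.8517 km)
R at 58.5281°N, 17.2964°E:
  J: 14.1310 km
  K: 3.6886 km
  L: 13.0156 km
  → nearest: K (3.6886 km)
S at 58.5458°N, 17.3469°E:
  J: 13.0203 km
  K: 2.5343 km
  L: 11.8997 km
  → nearest: K (2.5343 km)
T at 58.5378°N, 17.2224°E:
  J: 13.0721 km
  K: 5.8064 km
  L: 12.0715 km
  → nearest: K (5.8064 km)

P→L; Q→L; R→K; S→K; T→K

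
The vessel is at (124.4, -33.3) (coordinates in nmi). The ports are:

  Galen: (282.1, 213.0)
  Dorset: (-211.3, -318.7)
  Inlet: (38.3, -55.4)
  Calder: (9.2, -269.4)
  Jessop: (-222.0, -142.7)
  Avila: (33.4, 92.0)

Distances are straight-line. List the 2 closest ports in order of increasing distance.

Distances from (124.4, -33.3):
Galen: √((157.7)² + (246.3)²) = √(24869.290 + 60663.690) = 292.5 nmi
Dorset: √((-335.7)² + (-285.4)²) = √(112694.490 + 81453.160) = 440.6 nmi
Inlet: √((-86.1)² + (-22.1)²) = √(7413.210 + 488.410) = 88.9 nmi
Calder: √((-115.2)² + (-236.1)²) = √(13271.040 + 55743.210) = 262.7 nmi
Jessop: √((-346.4)² + (-109.4)²) = √(119992.960 + 11968.360) = 363.3 nmi
Avila: √((-91.0)² + (125.3)²) = √(8281.000 + 15700.090) = 154.9 nmi
Sorted: Inlet (88.9 nmi) < Avila (154.9 nmi) < Calder (262.7 nmi) < Galen (292.5 nmi) < …

Inlet, Avila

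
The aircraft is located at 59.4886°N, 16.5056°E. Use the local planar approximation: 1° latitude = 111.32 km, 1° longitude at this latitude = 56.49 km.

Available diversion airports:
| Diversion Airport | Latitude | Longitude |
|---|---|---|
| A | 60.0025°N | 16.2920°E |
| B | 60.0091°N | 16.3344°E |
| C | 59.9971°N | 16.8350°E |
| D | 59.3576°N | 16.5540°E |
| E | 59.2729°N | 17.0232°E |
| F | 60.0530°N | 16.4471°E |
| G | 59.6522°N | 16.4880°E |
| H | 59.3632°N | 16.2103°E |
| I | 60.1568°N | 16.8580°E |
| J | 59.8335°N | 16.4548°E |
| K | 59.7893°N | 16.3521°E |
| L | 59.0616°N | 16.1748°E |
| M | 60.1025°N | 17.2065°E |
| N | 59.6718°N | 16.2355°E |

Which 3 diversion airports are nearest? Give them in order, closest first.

Distances from 59.4886°N, 16.5056°E:
A: √((0.5139·111.32)² + (-0.2136·56.49)²) = √(3272.680665 + 145.594727) = 58.4660 km
B: √((0.5205·111.32)² + (-0.1712·56.49)²) = √(3357.282317 + 93.529943) = 58.7436 km
C: √((0.5085·111.32)² + (0.3294·56.49)²) = √(3204.264143 + 346.250444) = 59.5862 km
D: √((-0.1310·111.32)² + (0.0484·56.49)²) = √(212.661556 + 7.475390) = 14.8370 km
E: √((-0.2157·111.32)² + (0.5176·56.49)²) = √(576.562889 + 854.932220) = 37.8351 km
F: √((0.5644·111.32)² + (-0.0585·56.49)²) = √(3947.484246 + 10.920811) = 62.9159 km
G: √((0.1636·111.32)² + (-0.0176·56.49)²) = √(331.675196 + 0.988481) = 18.2391 km
H: √((-0.1254·111.32)² + (-0.2953·56.49)²) = √(194.868422 + 278.272342) = 21.7518 km
I: √((0.6682·111.32)² + (0.3524·56.49)²) = √(5532.983026 + 396.291675) = 77.0018 km
J: √((0.3449·111.32)² + (-0.0508·56.49)²) = √(1474.119815 + 8.235132) = 38.5014 km
K: √((0.3007·111.32)² + (-0.1535·56.49)²) = √(1120.503588 + 75.189970) = 34.5788 km
L: √((-0.4270·111.32)² + (-0.3308·56.49)²) = √(2259.446932 + 349.199933) = 51.0749 km
M: √((0.6139·111.32)² + (0.7009·56.49)²) = √(4670.266485 + 1567.672245) = 78.9806 km
N: √((0.1832·111.32)² + (-0.2701·56.49)²) = √(415.908057 + 232.805008) = 25.4698 km
Sorted: D (14.8370 km) < G (18.2391 km) < H (21.7518 km) < N (25.4698 km) < K (34.5788 km) < …

D, G, H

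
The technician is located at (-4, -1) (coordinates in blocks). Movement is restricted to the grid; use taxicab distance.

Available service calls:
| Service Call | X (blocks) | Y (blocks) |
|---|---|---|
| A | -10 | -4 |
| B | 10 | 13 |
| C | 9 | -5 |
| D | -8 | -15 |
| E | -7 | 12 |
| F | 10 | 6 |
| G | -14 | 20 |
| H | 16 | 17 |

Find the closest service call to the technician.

Distances from (-4, -1):
A: |-6| + |-3| = 6 + 3 = 9 blocks
B: |14| + |14| = 14 + 14 = 28 blocks
C: |13| + |-4| = 13 + 4 = 17 blocks
D: |-4| + |-14| = 4 + 14 = 18 blocks
E: |-3| + |13| = 3 + 13 = 16 blocks
F: |14| + |7| = 14 + 7 = 21 blocks
G: |-10| + |21| = 10 + 21 = 31 blocks
H: |20| + |18| = 20 + 18 = 38 blocks
Minimum: A at 9 blocks.

A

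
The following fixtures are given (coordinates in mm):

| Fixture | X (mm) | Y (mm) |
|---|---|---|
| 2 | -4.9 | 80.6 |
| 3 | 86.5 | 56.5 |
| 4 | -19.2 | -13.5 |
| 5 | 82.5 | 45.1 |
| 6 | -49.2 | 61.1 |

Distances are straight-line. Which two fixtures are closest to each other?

Pairwise distances:
2–3: 94.5 mm
2–4: 95.2 mm
2–5: 94.3 mm
2–6: 48.4 mm
3–4: 126.8 mm
3–5: 12.1 mm
3–6: 135.8 mm
4–5: 117.4 mm
4–6: 80.4 mm
5–6: 132.7 mm
Closest pair: 3–5 at 12.1 mm.

3 and 5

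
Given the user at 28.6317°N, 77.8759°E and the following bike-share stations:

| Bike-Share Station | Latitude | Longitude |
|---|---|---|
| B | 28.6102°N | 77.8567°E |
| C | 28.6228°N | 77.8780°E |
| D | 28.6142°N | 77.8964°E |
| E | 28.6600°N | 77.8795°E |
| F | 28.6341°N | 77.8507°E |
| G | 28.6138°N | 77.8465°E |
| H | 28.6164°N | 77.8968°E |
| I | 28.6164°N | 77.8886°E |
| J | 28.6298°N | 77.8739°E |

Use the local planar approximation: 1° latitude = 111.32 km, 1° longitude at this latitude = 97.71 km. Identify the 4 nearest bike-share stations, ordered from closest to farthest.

J, C, I, F

Distances from 28.6317°N, 77.8759°E:
B: 3.0410 km
C: 1.0118 km
D: 2.7942 km
E: 3.1699 km
F: 2.4767 km
G: 3.4961 km
H: 2.6592 km
I: 2.1073 km
J: 0.2880 km
Sorted: J (0.2880 km) < C (1.0118 km) < I (2.1073 km) < F (2.4767 km) < H (2.6592 km) < D (2.7942 km) < …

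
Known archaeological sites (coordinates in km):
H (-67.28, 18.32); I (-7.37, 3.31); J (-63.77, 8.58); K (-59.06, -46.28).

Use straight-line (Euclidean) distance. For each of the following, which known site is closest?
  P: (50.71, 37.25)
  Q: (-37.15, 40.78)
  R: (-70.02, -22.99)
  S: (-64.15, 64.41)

P→I; Q→H; R→K; S→H

P at (50.71, 37.25):
  H: 119.50 km
  I: 67.27 km
  J: 118.02 km
  K: 137.94 km
  → nearest: I (67.27 km)
Q at (-37.15, 40.78):
  H: 37.58 km
  I: 47.86 km
  J: 41.78 km
  K: 89.77 km
  → nearest: H (37.58 km)
R at (-70.02, -22.99):
  H: 41.40 km
  I: 67.95 km
  J: 32.18 km
  K: 25.74 km
  → nearest: K (25.74 km)
S at (-64.15, 64.41):
  H: 46.20 km
  I: 83.41 km
  J: 55.83 km
  K: 110.81 km
  → nearest: H (46.20 km)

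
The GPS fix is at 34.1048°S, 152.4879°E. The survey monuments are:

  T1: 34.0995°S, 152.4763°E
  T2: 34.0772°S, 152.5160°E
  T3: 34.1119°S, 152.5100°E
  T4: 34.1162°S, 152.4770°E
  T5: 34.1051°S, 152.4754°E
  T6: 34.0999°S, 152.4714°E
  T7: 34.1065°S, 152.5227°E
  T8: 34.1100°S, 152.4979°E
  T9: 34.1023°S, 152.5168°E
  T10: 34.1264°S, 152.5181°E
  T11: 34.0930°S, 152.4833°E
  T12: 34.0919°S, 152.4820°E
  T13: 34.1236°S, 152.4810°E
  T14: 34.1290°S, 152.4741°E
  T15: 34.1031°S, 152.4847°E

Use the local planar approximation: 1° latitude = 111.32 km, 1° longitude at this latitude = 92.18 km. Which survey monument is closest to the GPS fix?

Distances from 34.1048°S, 152.4879°E:
T1: 1.2213 km
T2: 4.0186 km
T3: 2.1851 km
T4: 1.6187 km
T5: 1.1527 km
T6: 1.6158 km
T7: 3.2134 km
T8: 1.0885 km
T9: 2.6785 km
T10: 3.6785 km
T11: 1.3803 km
T12: 1.5356 km
T13: 2.1873 km
T14: 2.9792 km
T15: 0.3505 km
Minimum: T15 at 0.3505 km.

T15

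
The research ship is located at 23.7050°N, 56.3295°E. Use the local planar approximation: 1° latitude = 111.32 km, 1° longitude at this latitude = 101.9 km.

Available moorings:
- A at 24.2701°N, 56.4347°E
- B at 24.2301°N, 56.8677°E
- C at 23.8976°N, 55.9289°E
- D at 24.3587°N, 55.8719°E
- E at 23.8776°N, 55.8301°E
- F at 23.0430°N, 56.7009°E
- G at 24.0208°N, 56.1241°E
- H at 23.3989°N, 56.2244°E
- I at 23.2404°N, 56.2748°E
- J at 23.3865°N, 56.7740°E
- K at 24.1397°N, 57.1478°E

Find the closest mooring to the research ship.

Distances from 23.7050°N, 56.3295°E:
A: √((0.5651·111.32)² + (0.1052·101.9)²) = √(3957.282094 + 114.915827) = 63.8138 km
B: √((0.5251·111.32)² + (0.5382·101.9)²) = √(3416.885548 + 3007.708581) = 80.1536 km
C: √((0.1926·111.32)² + (-0.4006·101.9)²) = √(459.683548 + 1666.365471) = 46.1091 km
D: √((0.6537·111.32)² + (-0.4576·101.9)²) = √(5295.456017 + 2174.304675) = 86.4278 km
E: √((0.1726·111.32)² + (-0.4994·101.9)²) = √(369.171340 + 2589.676072) = 54.3953 km
F: √((-0.6620·111.32)² + (0.3714·101.9)²) = √(5430.782054 + 1432.293981) = 82.8437 km
G: √((0.3158·111.32)² + (-0.2054·101.9)²) = √(1235.863900 + 438.075784) = 40.9138 km
H: √((-0.3061·111.32)² + (-0.1051·101.9)²) = √(1161.109169 + 114.697460) = 35.7184 km
I: √((-0.4646·111.32)² + (-0.0547·101.9)²) = √(2674.883096 + 31.068696) = 52.0188 km
J: √((-0.3185·111.32)² + (0.4445·101.9)²) = √(1257.086807 + 2051.596260) = 57.5212 km
K: √((0.4347·111.32)² + (0.8183·101.9)²) = √(2341.669912 + 6953.019868) = 96.4090 km
Minimum: H at 35.7184 km.

H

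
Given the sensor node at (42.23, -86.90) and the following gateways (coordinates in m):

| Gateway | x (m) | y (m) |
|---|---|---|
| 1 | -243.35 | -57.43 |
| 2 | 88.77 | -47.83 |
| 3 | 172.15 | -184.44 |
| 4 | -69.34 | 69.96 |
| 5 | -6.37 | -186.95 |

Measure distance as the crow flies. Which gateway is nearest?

Distances from (42.23, -86.90):
1: √((-285.58)² + (29.47)²) = √(81555.9364 + 868.4809) = 287.10 m
2: √((46.54)² + (39.07)²) = √(2165.9716 + 1526.4649) = 60.77 m
3: √((129.92)² + (-97.54)²) = √(16879.2064 + 9514.0516) = 162.46 m
4: √((-111.57)² + (156.86)²) = √(12447.8649 + 24605.0596) = 192.49 m
5: √((-48.60)² + (-100.05)²) = √(2361.9600 + 10010.0025) = 111.23 m
Minimum: 2 at 60.77 m.

2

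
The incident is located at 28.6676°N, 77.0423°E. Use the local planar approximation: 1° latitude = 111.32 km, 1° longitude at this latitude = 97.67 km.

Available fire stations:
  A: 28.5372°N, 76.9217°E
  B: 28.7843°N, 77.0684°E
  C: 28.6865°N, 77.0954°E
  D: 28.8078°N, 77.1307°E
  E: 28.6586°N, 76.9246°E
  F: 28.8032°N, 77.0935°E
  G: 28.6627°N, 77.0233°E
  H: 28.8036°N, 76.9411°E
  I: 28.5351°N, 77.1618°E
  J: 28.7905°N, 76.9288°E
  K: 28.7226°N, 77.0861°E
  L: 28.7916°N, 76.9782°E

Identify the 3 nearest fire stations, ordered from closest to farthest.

Distances from 28.6676°N, 77.0423°E:
A: 18.6939 km
B: 13.2388 km
C: 5.5968 km
D: 17.8361 km
E: 11.5393 km
F: 15.9018 km
G: 1.9342 km
H: 18.0804 km
I: 18.8092 km
J: 17.6087 km
K: 7.4691 km
L: 15.1571 km
Sorted: G (1.9342 km) < C (5.5968 km) < K (7.4691 km) < E (11.5393 km) < B (13.2388 km) < …

G, C, K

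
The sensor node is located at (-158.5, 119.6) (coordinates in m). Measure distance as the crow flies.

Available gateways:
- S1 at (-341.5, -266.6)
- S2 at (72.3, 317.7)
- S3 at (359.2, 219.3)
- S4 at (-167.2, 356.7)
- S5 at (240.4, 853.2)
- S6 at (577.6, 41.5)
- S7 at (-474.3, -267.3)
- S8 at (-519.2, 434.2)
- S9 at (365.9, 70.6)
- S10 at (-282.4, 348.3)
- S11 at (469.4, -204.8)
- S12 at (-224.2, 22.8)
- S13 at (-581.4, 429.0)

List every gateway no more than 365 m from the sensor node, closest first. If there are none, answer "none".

Distances from (-158.5, 119.6):
S1: 427.4 m
S2: 304.2 m
S3: 527.2 m
S4: 237.3 m
S5: 835.0 m
S6: 740.2 m
S7: 499.4 m
S8: 478.6 m
S9: 526.7 m
S10: 260.1 m
S11: 706.7 m
S12: 117.0 m
S13: 524.0 m
Threshold 365 m: S12 (117.0 m), S4 (237.3 m), S10 (260.1 m), S2 (304.2 m) are within range.

S12, S4, S10, S2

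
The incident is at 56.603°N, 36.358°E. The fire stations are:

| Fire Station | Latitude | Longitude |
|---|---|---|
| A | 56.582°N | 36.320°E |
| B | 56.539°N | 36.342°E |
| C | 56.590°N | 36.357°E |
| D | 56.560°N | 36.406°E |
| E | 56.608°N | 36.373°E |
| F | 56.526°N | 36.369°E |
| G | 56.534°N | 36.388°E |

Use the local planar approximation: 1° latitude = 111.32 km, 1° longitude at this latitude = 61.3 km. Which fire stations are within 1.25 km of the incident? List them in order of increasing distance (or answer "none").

E

Distances from 56.603°N, 36.358°E:
A: √((-0.021·111.32)² + (-0.038·61.3)²) = √(5.46493 + 5.42610) = 3.300 km
B: √((-0.064·111.32)² + (-0.016·61.3)²) = √(50.75822 + 0.96197) = 7.192 km
C: √((-0.013·111.32)² + (-0.001·61.3)²) = √(2.09427 + 0.00376) = 1.448 km
D: √((-0.043·111.32)² + (0.048·61.3)²) = √(22.91307 + 8.65772) = 5.619 km
E: √((0.005·111.32)² + (0.015·61.3)²) = √(0.30980 + 0.84548) = 1.075 km
F: √((-0.077·111.32)² + (0.011·61.3)²) = √(73.47301 + 0.45468) = 8.598 km
G: √((-0.069·111.32)² + (0.030·61.3)²) = √(58.99899 + 3.38192) = 7.898 km
Threshold 1.25 km: E (1.075 km) is within range.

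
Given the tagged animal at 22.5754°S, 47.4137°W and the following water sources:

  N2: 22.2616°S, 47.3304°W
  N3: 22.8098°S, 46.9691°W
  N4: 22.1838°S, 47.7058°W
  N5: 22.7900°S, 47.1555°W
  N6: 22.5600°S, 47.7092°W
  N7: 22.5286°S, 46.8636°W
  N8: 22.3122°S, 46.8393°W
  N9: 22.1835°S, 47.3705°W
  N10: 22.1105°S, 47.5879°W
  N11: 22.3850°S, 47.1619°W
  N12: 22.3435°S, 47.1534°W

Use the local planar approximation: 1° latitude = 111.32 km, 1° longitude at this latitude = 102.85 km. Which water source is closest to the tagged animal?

Distances from 22.5754°S, 47.4137°W:
N2: √((0.3138·111.32)² + (0.0833·102.85)²) = √(1220.259715 + 73.400428) = 35.9675 km
N3: √((-0.2344·111.32)² + (0.4446·102.85)²) = √(680.865941 + 2090.968589) = 52.6482 km
N4: √((0.3916·111.32)² + (-0.2921·102.85)²) = √(1900.341977 + 902.550905) = 52.9424 km
N5: √((-0.2146·111.32)² + (0.2582·102.85)²) = √(570.697317 + 705.214231) = 35.7199 km
N6: √((0.0154·111.32)² + (-0.2955·102.85)²) = √(2.938920 + 923.684301) = 30.4405 km
N7: √((0.0468·111.32)² + (0.5501·102.85)²) = √(27.141766 + 3201.045756) = 56.8171 km
N8: √((0.2632·111.32)² + (0.5744·102.85)²) = √(858.456247 + 3490.096655) = 65.9436 km
N9: √((0.3919·111.32)² + (0.0432·102.85)²) = √(1903.254750 + 19.741315) = 43.8520 km
N10: √((0.4649·111.32)² + (-0.1742·102.85)²) = √(2678.338645 + 320.999897) = 54.7662 km
N11: √((0.1904·111.32)² + (0.2518·102.85)²) = √(449.241929 + 670.687240) = 33.4653 km
N12: √((0.2319·111.32)² + (0.2603·102.85)²) = √(666.419801 + 716.732220) = 37.1908 km
Minimum: N6 at 30.4405 km.

N6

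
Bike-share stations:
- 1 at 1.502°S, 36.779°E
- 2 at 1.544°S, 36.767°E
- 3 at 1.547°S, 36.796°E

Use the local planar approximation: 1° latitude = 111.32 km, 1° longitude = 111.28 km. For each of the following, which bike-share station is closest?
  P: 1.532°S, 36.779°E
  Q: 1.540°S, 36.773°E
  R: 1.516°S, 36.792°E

P→2; Q→2; R→1

P at 1.532°S, 36.779°E:
  1: 3.340 km
  2: 1.889 km
  3: 2.523 km
  → nearest: 2 (1.889 km)
Q at 1.540°S, 36.773°E:
  1: 4.283 km
  2: 0.803 km
  3: 2.675 km
  → nearest: 2 (0.803 km)
R at 1.516°S, 36.792°E:
  1: 2.126 km
  2: 4.178 km
  3: 3.480 km
  → nearest: 1 (2.126 km)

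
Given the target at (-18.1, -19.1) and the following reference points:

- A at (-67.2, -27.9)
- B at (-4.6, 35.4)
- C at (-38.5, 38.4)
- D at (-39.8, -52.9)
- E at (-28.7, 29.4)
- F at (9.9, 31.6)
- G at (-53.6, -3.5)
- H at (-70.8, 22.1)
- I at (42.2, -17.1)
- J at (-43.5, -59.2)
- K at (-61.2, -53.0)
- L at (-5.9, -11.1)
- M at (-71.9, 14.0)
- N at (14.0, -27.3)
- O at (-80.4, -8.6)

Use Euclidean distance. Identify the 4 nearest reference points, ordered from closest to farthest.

Distances from (-18.1, -19.1):
A: 49.88
B: 56.15
C: 61.01
D: 40.17
E: 49.64
F: 57.92
G: 38.78
H: 66.89
I: 60.33
J: 47.47
K: 54.83
L: 14.59
M: 63.17
N: 33.13
O: 63.18
Sorted: L (14.59) < N (33.13) < G (38.78) < D (40.17) < J (47.47) < E (49.64) < …

L, N, G, D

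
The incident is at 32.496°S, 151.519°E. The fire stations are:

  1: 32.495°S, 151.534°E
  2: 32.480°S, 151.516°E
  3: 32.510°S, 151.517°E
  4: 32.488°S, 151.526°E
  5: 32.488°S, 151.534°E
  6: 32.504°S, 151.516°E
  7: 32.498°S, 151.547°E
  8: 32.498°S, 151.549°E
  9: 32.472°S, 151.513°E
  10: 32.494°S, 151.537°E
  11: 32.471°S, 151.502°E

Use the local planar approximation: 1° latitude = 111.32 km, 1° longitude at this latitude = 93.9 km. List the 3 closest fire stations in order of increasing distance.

6, 4, 1

Distances from 32.496°S, 151.519°E:
1: 1.413 km
2: 1.803 km
3: 1.570 km
4: 1.107 km
5: 1.666 km
6: 0.934 km
7: 2.639 km
8: 2.826 km
9: 2.730 km
10: 1.705 km
11: 3.208 km
Sorted: 6 (0.934 km) < 4 (1.107 km) < 1 (1.413 km) < 3 (1.570 km) < 5 (1.666 km) < …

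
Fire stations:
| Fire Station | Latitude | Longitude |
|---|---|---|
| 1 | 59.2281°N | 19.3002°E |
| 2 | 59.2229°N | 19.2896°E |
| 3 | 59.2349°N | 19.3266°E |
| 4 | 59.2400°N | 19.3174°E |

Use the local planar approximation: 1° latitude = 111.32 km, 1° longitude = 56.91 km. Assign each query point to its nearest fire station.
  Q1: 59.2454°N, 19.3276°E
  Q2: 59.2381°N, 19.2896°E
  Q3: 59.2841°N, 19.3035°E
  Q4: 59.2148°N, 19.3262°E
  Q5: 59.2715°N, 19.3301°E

Q1 at 59.2454°N, 19.3276°E:
  1: √((-0.0173·111.32)² + (-0.0274·56.91)²) = √(3.708844 + 2.431523) = 2.4780 km
  2: √((-0.0225·111.32)² + (-0.0380·56.91)²) = √(6.273522 + 4.676752) = 3.3091 km
  3: √((-0.0105·111.32)² + (-0.0010·56.91)²) = √(1.366234 + 0.003239) = 1.1702 km
  4: √((-0.0054·111.32)² + (-0.0102·56.91)²) = √(0.361355 + 0.336959) = 0.8357 km
  → nearest: 4 (0.8357 km)
Q2 at 59.2381°N, 19.2896°E:
  1: √((-0.0100·111.32)² + (0.0106·56.91)²) = √(1.239214 + 0.363906) = 1.2661 km
  2: √((-0.0152·111.32)² + (0.0000·56.91)²) = √(2.863081 + 0.000000) = 1.6921 km
  3: √((-0.0032·111.32)² + (0.0370·56.91)²) = √(0.126896 + 4.433846) = 2.1356 km
  4: √((0.0019·111.32)² + (0.0278·56.91)²) = √(0.044736 + 2.503034) = 1.5962 km
  → nearest: 1 (1.2661 km)
Q3 at 59.2841°N, 19.3035°E:
  1: √((-0.0560·111.32)² + (-0.0033·56.91)²) = √(38.861759 + 0.035270) = 6.2367 km
  2: √((-0.0612·111.32)² + (-0.0139·56.91)²) = √(46.414026 + 0.625759) = 6.8586 km
  3: √((-0.0492·111.32)² + (0.0231·56.91)²) = √(29.996916 + 1.728228) = 5.6325 km
  4: √((-0.0441·111.32)² + (0.0139·56.91)²) = √(24.100362 + 0.625759) = 4.9725 km
  → nearest: 4 (4.9725 km)
Q4 at 59.2148°N, 19.3262°E:
  1: √((0.0133·111.32)² + (-0.0260·56.91)²) = √(2.192046 + 2.189394) = 2.0932 km
  2: √((0.0081·111.32)² + (-0.0366·56.91)²) = √(0.813048 + 4.338497) = 2.2697 km
  3: √((0.0201·111.32)² + (0.0004·56.91)²) = √(5.006549 + 0.000518) = 2.2376 km
  4: √((0.0252·111.32)² + (-0.0088·56.91)²) = √(7.869506 + 0.250809) = 2.8496 km
  → nearest: 1 (2.0932 km)
Q5 at 59.2715°N, 19.3301°E:
  1: √((-0.0434·111.32)² + (-0.0299·56.91)²) = √(23.341344 + 2.895473) = 5.1222 km
  2: √((-0.0486·111.32)² + (-0.0405·56.91)²) = √(29.269745 + 5.312357) = 5.8807 km
  3: √((-0.0366·111.32)² + (-0.0035·56.91)²) = √(16.600018 + 0.039675) = 4.0792 km
  4: √((-0.0315·111.32)² + (-0.0127·56.91)²) = √(12.296103 + 0.522378) = 3.5803 km
  → nearest: 4 (3.5803 km)

Q1→4; Q2→1; Q3→4; Q4→1; Q5→4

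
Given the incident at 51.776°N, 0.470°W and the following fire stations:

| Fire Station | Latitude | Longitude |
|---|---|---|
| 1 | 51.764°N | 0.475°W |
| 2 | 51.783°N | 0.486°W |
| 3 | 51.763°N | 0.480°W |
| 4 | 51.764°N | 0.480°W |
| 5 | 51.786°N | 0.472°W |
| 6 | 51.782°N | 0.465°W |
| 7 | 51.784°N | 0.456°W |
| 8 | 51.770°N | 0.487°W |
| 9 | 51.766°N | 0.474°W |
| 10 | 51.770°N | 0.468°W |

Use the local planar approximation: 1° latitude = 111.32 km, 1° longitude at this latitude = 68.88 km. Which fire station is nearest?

Distances from 51.776°N, 0.470°W:
1: 1.380 km
2: 1.350 km
3: 1.603 km
4: 1.503 km
5: 1.122 km
6: 0.751 km
7: 1.313 km
8: 1.348 km
9: 1.147 km
10: 0.682 km
Minimum: 10 at 0.682 km.

10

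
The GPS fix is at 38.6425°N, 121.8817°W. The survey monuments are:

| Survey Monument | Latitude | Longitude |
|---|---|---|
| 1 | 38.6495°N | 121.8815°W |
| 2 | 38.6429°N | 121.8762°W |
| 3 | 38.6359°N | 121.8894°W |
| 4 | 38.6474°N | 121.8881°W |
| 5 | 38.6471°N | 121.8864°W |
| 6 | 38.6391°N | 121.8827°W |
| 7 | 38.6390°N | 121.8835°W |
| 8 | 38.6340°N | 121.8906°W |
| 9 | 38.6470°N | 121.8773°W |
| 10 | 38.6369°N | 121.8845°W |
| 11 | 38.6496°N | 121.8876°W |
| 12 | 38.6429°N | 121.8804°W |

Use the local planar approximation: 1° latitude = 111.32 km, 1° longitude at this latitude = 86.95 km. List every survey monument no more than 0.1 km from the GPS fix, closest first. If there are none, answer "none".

Distances from 38.6425°N, 121.8817°W:
1: 0.7794 km
2: 0.4803 km
3: 0.9940 km
4: 0.7792 km
5: 0.6552 km
6: 0.3883 km
7: 0.4199 km
8: 1.2224 km
9: 0.6303 km
10: 0.6692 km
11: 0.9423 km
12: 0.1215 km
Threshold 0.1 km: none within range.

none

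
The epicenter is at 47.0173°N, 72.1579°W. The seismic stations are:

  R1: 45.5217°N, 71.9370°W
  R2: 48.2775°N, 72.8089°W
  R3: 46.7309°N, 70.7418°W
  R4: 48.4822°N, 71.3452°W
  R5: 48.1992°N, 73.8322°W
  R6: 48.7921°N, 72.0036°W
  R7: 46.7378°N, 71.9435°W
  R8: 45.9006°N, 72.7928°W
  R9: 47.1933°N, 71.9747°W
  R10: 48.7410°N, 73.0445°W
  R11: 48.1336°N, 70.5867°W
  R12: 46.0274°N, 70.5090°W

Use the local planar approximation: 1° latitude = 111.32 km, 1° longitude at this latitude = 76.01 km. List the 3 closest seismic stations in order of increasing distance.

R9, R7, R3

Distances from 47.0173°N, 72.1579°W:
R1: 167.3347 km
R2: 148.7566 km
R3: 112.2602 km
R4: 174.3807 km
R5: 183.0476 km
R6: 197.9185 km
R7: 35.1234 km
R8: 133.3497 km
R9: 24.0368 km
R10: 203.3723 km
R11: 172.3513 km
R12: 166.8874 km
Sorted: R9 (24.0368 km) < R7 (35.1234 km) < R3 (112.2602 km) < R8 (133.3497 km) < R2 (148.7566 km) < …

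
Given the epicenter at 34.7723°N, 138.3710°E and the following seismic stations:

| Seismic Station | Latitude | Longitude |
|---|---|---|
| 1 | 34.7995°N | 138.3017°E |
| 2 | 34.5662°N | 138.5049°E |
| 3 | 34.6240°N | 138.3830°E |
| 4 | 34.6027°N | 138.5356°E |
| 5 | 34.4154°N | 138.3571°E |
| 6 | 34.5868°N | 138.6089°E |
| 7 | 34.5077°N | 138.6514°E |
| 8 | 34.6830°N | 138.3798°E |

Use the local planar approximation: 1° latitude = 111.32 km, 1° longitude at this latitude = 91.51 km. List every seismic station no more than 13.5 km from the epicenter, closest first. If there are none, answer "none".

1, 8

Distances from 34.7723°N, 138.3710°E:
1: 7.0274 km
2: 26.0101 km
3: 16.5452 km
4: 24.1522 km
5: 39.7505 km
6: 30.0060 km
7: 39.0643 km
8: 9.9734 km
Threshold 13.5 km: 1 (7.0274 km), 8 (9.9734 km) are within range.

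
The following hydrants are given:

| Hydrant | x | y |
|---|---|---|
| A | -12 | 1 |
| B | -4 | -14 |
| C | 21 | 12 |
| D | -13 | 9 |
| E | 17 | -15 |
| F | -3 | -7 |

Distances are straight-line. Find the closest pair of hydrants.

Pairwise distances:
A–B: 17.0
A–C: 34.8
A–D: 8.1
A–E: 33.1
A–F: 12.0
B–C: 36.1
B–D: 24.7
B–E: 21.0
B–F: 7.1
C–D: 34.1
C–E: 27.3
C–F: 30.6
D–E: 38.4
D–F: 18.9
E–F: 21.5
Closest pair: B–F at 7.1.

B and F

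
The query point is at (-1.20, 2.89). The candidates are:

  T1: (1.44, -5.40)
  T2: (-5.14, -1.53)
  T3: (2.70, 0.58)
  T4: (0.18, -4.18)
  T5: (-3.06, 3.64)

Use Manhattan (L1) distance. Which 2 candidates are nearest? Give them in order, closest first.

Distances from (-1.20, 2.89):
T1: |2.64| + |-8.29| = 2.64 + 8.29 = 10.93
T2: |-3.94| + |-4.42| = 3.94 + 4.42 = 8.36
T3: |3.90| + |-2.31| = 3.90 + 2.31 = 6.21
T4: |1.38| + |-7.07| = 1.38 + 7.07 = 8.45
T5: |-1.86| + |0.75| = 1.86 + 0.75 = 2.61
Sorted: T5 (2.61) < T3 (6.21) < T2 (8.36) < T4 (8.45) < …

T5, T3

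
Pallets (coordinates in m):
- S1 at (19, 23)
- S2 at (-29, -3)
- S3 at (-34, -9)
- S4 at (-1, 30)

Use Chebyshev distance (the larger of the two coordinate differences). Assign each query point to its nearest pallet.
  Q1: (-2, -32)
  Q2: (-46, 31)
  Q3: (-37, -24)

Q1→S2; Q2→S2; Q3→S3

Q1 at (-2, -32):
  S1: 55 m
  S2: 29 m
  S3: 32 m
  S4: 62 m
  → nearest: S2 (29 m)
Q2 at (-46, 31):
  S1: 65 m
  S2: 34 m
  S3: 40 m
  S4: 45 m
  → nearest: S2 (34 m)
Q3 at (-37, -24):
  S1: 56 m
  S2: 21 m
  S3: 15 m
  S4: 54 m
  → nearest: S3 (15 m)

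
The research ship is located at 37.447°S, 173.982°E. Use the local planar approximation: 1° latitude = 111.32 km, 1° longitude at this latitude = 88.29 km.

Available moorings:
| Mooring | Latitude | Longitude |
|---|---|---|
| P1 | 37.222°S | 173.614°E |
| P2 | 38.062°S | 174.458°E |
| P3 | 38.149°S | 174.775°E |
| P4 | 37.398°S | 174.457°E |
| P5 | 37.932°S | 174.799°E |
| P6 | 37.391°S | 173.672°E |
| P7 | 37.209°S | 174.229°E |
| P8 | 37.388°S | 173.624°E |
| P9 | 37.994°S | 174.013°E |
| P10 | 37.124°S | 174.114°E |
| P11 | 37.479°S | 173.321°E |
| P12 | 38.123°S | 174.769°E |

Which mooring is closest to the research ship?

P6

Distances from 37.447°S, 173.982°E:
P1: √((0.225·111.32)² + (-0.368·88.29)²) = √(627.35221 + 1055.64689) = 41.024 km
P2: √((-0.615·111.32)² + (0.476·88.29)²) = √(4687.01806 + 1766.18804) = 80.332 km
P3: √((-0.702·111.32)² + (0.793·88.29)²) = √(6106.89734 + 4901.95600) = 104.923 km
P4: √((0.049·111.32)² + (0.475·88.29)²) = √(29.75353 + 1758.77488) = 42.291 km
P5: √((-0.485·111.32)² + (0.817·88.29)²) = √(2914.94170 + 5203.15959) = 90.101 km
P6: √((0.056·111.32)² + (-0.310·88.29)²) = √(38.86176 + 749.11143) = 28.071 km
P7: √((0.238·111.32)² + (0.247·88.29)²) = √(701.94051 + 475.57273) = 34.315 km
P8: √((0.059·111.32)² + (-0.358·88.29)²) = √(43.13705 + 999.05429) = 32.283 km
P9: √((-0.547·111.32)² + (0.031·88.29)²) = √(3707.84054 + 7.49111) = 60.954 km
P10: √((0.323·111.32)² + (0.132·88.29)²) = √(1292.85982 + 135.82224) = 37.798 km
P11: √((-0.032·111.32)² + (-0.661·88.29)²) = √(12.68955 + 3405.85342) = 58.468 km
P12: √((-0.676·111.32)² + (0.787·88.29)²) = √(5662.91167 + 4828.05822) = 102.425 km
Minimum: P6 at 28.071 km.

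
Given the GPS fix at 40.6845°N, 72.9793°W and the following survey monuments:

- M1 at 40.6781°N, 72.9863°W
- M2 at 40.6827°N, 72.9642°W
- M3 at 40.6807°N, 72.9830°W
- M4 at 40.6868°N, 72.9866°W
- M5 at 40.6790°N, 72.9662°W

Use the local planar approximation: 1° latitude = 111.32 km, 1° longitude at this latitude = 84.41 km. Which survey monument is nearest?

Distances from 40.6845°N, 72.9793°W:
M1: √((-0.0064·111.32)² + (-0.0070·84.41)²) = √(0.507582 + 0.349127) = 0.9256 km
M2: √((-0.0018·111.32)² + (0.0151·84.41)²) = √(0.040151 + 1.624582) = 1.2902 km
M3: √((-0.0038·111.32)² + (-0.0037·84.41)²) = √(0.178943 + 0.097542) = 0.5258 km
M4: √((0.0023·111.32)² + (-0.0073·84.41)²) = √(0.065554 + 0.379694) = 0.6673 km
M5: √((-0.0055·111.32)² + (0.0131·84.41)²) = √(0.374862 + 1.222730) = 1.2640 km
Minimum: M3 at 0.5258 km.

M3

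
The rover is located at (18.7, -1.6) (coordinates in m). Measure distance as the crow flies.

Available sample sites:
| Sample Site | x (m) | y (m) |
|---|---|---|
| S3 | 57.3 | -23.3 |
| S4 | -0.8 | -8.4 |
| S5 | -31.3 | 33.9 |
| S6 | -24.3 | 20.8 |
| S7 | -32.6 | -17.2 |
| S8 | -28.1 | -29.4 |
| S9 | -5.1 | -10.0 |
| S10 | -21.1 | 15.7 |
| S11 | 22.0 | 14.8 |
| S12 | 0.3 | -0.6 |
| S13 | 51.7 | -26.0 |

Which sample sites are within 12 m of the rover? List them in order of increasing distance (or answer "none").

none

Distances from (18.7, -1.6):
S3: √((38.6)² + (-21.7)²) = √(1489.960 + 470.890) = 44.3 m
S4: √((-19.5)² + (-6.8)²) = √(380.250 + 46.240) = 20.7 m
S5: √((-50.0)² + (35.5)²) = √(2500.000 + 1260.250) = 61.3 m
S6: √((-43.0)² + (22.4)²) = √(1849.000 + 501.760) = 48.5 m
S7: √((-51.3)² + (-15.6)²) = √(2631.690 + 243.360) = 53.6 m
S8: √((-46.8)² + (-27.8)²) = √(2190.240 + 772.840) = 54.4 m
S9: √((-23.8)² + (-8.4)²) = √(566.440 + 70.560) = 25.2 m
S10: √((-39.8)² + (17.3)²) = √(1584.040 + 299.290) = 43.4 m
S11: √((3.3)² + (16.4)²) = √(10.890 + 268.960) = 16.7 m
S12: √((-18.4)² + (1.0)²) = √(338.560 + 1.000) = 18.4 m
S13: √((33.0)² + (-24.4)²) = √(1089.000 + 595.360) = 41.0 m
Threshold 12 m: none within range.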